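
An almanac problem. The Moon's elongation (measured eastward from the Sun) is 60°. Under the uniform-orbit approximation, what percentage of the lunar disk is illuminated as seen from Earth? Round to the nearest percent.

25%

f = (1 − cos 60°)/2 = (1 − 0.500)/2 ≈ 0.250, i.e. 25%.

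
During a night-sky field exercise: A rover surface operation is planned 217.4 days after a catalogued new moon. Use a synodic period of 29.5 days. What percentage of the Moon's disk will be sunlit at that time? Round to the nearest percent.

217.4 d spans 7 complete synodic months (7 × 29.5 = 206.50 d) plus 10.90 d.
Phase angle: θ = 360°·(10.90 d)/(29.5 d) = 133.0°.
With cos θ = (-0.682), the lit fraction is (1 − (-0.682))/2 ≈ 0.841, so 84%.

84%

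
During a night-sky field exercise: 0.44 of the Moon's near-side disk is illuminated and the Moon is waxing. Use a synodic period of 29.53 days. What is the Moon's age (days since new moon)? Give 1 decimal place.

Invert f = (1 − cos θ)/2 to get cos θ = 1 − 2(0.44) = 0.120, hence θ₀ = arccos 0.120 = 83.1°.
The Moon is waxing (0°–180°), so θ = 83.1° directly.
That fraction of the synodic month is 83.1/360 × 29.53 d ≈ 6.82 d.

6.8 days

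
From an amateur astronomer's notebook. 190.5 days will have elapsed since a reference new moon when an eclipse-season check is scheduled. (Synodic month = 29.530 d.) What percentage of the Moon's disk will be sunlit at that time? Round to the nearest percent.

98%

190.5/29.530 = 6.451 lunations, so 6 complete cycles and 13.32 d into the next.
The Moon has covered 13.32/29.530 of its cycle, so θ ≈ 360° × 13.32/29.530 = 162.4°.
cos 162.4° = (-0.953), so f = (1 − (-0.953))/2 = 0.977, so 98%.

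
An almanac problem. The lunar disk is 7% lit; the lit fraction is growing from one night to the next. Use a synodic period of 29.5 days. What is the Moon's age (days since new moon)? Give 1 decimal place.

2.5 days

From f = (1 − cos θ)/2: cos θ = 1 − 2×0.07 = 0.860; arccos → 30.7°.
Before full moon the principal value applies: θ = 30.7°.
Age = 29.5 × 30.7°/360° ≈ 2.51 days.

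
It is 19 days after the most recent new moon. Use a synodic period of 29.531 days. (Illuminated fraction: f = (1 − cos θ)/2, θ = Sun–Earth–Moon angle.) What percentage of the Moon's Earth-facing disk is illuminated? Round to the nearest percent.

Elongation θ = 360° × 19/29.531 ≈ 231.6°.
With cos θ = (-0.621), the lit fraction is (1 − (-0.621))/2 ≈ 0.810, so 81%.

81%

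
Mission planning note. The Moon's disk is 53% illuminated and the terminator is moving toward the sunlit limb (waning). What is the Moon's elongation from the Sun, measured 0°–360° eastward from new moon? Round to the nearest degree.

267°

Invert f = (1 − cos θ)/2 to get cos θ = 1 − 2(0.53) = -0.060, hence θ₀ = arccos -0.060 = 93.4°.
Waning ⇒ past full, so θ = 360° − 93.4° = 266.6°.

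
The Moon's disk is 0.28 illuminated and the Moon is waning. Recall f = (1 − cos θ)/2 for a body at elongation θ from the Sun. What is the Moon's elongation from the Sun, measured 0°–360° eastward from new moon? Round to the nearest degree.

Invert f = (1 − cos θ)/2 to get cos θ = 1 − 2(0.28) = 0.440, hence θ₀ = arccos 0.440 = 63.9°.
Since the Moon is past full (waning), take the reflex angle: θ = 360° − 63.9° = 296.1°.

296°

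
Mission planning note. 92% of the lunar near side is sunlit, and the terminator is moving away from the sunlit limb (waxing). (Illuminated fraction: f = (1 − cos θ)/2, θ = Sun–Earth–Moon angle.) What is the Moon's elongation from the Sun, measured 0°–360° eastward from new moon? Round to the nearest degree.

147°

Invert f = (1 − cos θ)/2 to get cos θ = 1 − 2(0.92) = -0.840, hence θ₀ = arccos -0.840 = 147.1°.
Waxing ⇒ before full, so θ = 147.1°.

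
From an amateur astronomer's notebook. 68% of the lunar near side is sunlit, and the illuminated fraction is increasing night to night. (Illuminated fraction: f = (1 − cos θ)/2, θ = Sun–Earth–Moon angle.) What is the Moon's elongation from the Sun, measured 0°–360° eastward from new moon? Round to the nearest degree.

Invert f = (1 − cos θ)/2 to get cos θ = 1 − 2(0.68) = -0.360, hence θ₀ = arccos -0.360 = 111.1°.
The Moon is waxing (0°–180°), so θ = 111.1° directly.

111°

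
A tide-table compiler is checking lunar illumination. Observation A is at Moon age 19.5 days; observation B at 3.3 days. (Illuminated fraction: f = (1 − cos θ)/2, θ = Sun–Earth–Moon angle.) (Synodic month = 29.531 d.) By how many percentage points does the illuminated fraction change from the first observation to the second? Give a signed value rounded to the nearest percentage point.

First observation: θ = 360°·19.5/29.531 = 237.7°, so f = 0.767.
Second observation: θ = 40.2°, f = 0.118.
Δf = 0.118 − 0.767 = -0.649, i.e. -65 pp.

-65 percentage points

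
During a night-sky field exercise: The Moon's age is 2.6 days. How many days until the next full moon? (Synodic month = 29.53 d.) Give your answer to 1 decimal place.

12.2 days

Full moon is 0.5 of the way through the cycle: age 0.5 × 29.53 = 14.765 d.
That is 14.765 − 2.6 = 12.165 days ahead.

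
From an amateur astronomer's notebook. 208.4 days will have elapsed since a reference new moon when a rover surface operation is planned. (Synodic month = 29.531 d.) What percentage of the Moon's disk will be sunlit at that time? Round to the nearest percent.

3%

208.4/29.531 = 7.057 lunations, so 7 complete cycles and 1.68 d into the next.
Phase angle: θ = 360°·(1.68 d)/(29.531 d) = 20.5°.
cos 20.5° = 0.937, so f = (1 − 0.937)/2 = 0.032, so 3%.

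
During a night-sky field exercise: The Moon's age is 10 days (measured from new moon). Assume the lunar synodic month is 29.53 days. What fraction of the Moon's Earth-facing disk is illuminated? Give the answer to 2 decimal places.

The Moon has covered 10/29.53 of its cycle, so θ ≈ 360° × 10/29.53 = 121.9°.
With cos θ = (-0.529), the lit fraction is (1 − (-0.529))/2 ≈ 0.764.

0.76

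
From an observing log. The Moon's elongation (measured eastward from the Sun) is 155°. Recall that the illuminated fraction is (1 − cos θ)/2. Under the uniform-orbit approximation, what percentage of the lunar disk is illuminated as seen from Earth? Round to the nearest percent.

95%

Half-versine of 155°: (1 − (-0.906))/2 = 0.953, i.e. 95%.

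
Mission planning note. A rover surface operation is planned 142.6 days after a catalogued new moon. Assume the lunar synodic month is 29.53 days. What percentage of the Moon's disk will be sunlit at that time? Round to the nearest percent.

26%

Reduce mod P: 142.6 − 4×29.53 = 24.48 d into the current lunation.
Phase angle: θ = 360°·(24.48 d)/(29.53 d) = 298.4°.
cos 298.4° = 0.476, so f = (1 − 0.476)/2 = 0.262, so 26%.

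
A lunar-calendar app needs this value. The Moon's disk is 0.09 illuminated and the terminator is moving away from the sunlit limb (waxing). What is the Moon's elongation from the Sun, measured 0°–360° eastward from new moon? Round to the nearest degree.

cos θ = 1 − 2f = 0.820, giving a principal value of 34.9°.
The Moon is waxing (0°–180°), so θ = 34.9° directly.

35°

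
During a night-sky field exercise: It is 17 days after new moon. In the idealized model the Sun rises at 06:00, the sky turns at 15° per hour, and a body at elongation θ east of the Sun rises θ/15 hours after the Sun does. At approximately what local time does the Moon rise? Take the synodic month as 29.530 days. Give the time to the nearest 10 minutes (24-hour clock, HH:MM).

The Moon has covered 17/29.530 of its cycle, so θ ≈ 360° × 17/29.530 = 207.2°.
Delay after the Sun = 207.2° / (15°/h) ≈ 13.82 h.
06:00 + 13.816 h ≈ 19:49 → 19:50 to the nearest ten minutes.

19:50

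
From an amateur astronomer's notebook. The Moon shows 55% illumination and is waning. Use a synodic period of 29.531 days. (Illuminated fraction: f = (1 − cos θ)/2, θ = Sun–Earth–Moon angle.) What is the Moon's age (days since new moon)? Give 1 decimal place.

21.7 days

Invert f = (1 − cos θ)/2 to get cos θ = 1 − 2(0.55) = -0.100, hence θ₀ = arccos -0.100 = 95.7°.
Waning ⇒ past full, so θ = 360° − 95.7° = 264.3°.
At 360°/29.531 d per day, 264.3° corresponds to 21.68 days.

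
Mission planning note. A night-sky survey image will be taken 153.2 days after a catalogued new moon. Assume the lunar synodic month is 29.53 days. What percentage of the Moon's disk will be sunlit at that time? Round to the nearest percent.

31%

Reduce mod P: 153.2 − 5×29.53 = 5.55 d into the current lunation.
The Moon has covered 5.55/29.53 of its cycle, so θ ≈ 360° × 5.55/29.53 = 67.7°.
With cos θ = 0.380, the lit fraction is (1 − 0.380)/2 ≈ 0.310, so 31%.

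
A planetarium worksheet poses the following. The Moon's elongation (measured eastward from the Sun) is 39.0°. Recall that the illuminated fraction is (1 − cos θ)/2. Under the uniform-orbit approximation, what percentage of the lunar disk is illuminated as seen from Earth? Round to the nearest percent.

cos 39.0° = 0.777, so f = (1 − 0.777)/2 = 0.111, i.e. 11%.

11%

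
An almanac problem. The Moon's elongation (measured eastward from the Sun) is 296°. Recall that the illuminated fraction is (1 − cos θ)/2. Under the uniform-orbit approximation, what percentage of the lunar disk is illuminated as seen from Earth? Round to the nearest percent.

28%

f = (1 − cos 296°)/2 = (1 − 0.438)/2 ≈ 0.281, i.e. 28%.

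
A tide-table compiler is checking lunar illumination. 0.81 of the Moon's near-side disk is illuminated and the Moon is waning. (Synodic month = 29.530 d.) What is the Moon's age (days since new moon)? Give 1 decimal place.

19.0 days

cos θ = 1 − 2f = -0.620, giving a principal value of 128.3°.
Since the Moon is past full (waning), take the reflex angle: θ = 360° − 128.3° = 231.7°.
At 360°/29.530 d per day, 231.7° corresponds to 19.00 days.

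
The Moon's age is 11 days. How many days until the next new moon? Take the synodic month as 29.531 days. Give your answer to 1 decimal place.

One full lunation from the last new moon is 29.531 d; remaining = 29.531 − 11 = 18.531 d.

18.5 days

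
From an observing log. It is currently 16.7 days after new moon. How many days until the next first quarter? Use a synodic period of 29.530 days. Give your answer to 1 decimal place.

20.2 days

First quarter is 0.25 of the way through the cycle: age 0.25 × 29.530 = 7.383 d.
Already past this cycle's first quarter; the next is at 7.383 + 29.530 = 36.913 d, so 36.913 − 16.7 = 20.213 days.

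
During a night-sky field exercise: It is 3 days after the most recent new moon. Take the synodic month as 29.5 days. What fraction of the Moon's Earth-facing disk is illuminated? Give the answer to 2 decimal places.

Elongation θ = 360° × 3/29.5 ≈ 36.6°.
With cos θ = 0.803, the lit fraction is (1 − 0.803)/2 ≈ 0.099.

0.10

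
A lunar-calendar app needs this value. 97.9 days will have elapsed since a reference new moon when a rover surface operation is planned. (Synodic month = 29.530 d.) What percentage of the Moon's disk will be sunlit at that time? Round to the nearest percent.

Reduce mod P: 97.9 − 3×29.530 = 9.31 d into the current lunation.
Phase angle: θ = 360°·(9.31 d)/(29.530 d) = 113.5°.
With cos θ = (-0.399), the lit fraction is (1 − (-0.399))/2 ≈ 0.699, so 70%.

70%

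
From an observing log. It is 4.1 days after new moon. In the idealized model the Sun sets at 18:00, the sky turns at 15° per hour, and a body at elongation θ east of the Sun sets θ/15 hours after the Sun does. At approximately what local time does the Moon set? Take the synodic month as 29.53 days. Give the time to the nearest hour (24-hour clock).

Phase angle: θ = 360°·(4.1 d)/(29.53 d) = 50.0°.
The Moon trails the Sun by θ/15 = 50.0/15 ≈ 3.33 hours.
18:00 + 3.33 h ≈ 21:20 → 21:00 to the nearest hour.

21:00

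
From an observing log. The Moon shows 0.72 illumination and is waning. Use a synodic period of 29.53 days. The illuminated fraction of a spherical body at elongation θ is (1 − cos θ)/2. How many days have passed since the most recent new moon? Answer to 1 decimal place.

20.0 days

Invert f = (1 − cos θ)/2 to get cos θ = 1 − 2(0.72) = -0.440, hence θ₀ = arccos -0.440 = 116.1°.
Since the Moon is past full (waning), take the reflex angle: θ = 360° − 116.1° = 243.9°.
At 360°/29.53 d per day, 243.9° corresponds to 20.01 days.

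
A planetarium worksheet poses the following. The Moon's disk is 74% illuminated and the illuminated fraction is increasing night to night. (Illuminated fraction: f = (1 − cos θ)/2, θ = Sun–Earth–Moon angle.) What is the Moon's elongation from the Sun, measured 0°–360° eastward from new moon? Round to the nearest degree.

119°

Invert f = (1 − cos θ)/2 to get cos θ = 1 − 2(0.74) = -0.480, hence θ₀ = arccos -0.480 = 118.7°.
The Moon is waxing (0°–180°), so θ = 118.7° directly.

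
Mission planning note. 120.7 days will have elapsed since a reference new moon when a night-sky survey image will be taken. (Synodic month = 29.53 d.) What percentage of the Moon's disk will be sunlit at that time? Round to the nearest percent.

7%

120.7 d spans 4 complete synodic months (4 × 29.53 = 118.12 d) plus 2.58 d.
The Moon has covered 2.58/29.53 of its cycle, so θ ≈ 360° × 2.58/29.53 = 31.5°.
Illuminated fraction = (1 − cos 31.5°)/2 = (1 − 0.853)/2 ≈ 0.073, so 7%.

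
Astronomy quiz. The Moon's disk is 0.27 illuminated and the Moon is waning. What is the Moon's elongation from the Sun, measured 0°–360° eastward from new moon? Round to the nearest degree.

297°

Invert f = (1 − cos θ)/2 to get cos θ = 1 − 2(0.27) = 0.460, hence θ₀ = arccos 0.460 = 62.6°.
A waning Moon lies in 180°–360°, so θ = 360° − 62.6° = 297.4°.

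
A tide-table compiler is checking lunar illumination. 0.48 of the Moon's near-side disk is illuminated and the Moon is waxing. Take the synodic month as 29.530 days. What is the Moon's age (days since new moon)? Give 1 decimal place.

7.2 days

Invert f = (1 − cos θ)/2 to get cos θ = 1 − 2(0.48) = 0.040, hence θ₀ = arccos 0.040 = 87.7°.
Before full moon the principal value applies: θ = 87.7°.
That fraction of the synodic month is 87.7/360 × 29.530 d ≈ 7.19 d.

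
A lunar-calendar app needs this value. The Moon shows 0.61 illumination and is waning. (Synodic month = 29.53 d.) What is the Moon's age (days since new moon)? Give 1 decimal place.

21.1 days

From f = (1 − cos θ)/2: cos θ = 1 − 2×0.61 = -0.220; arccos → 102.7°.
Waning ⇒ past full, so θ = 360° − 102.7° = 257.3°.
That fraction of the synodic month is 257.3/360 × 29.53 d ≈ 21.11 d.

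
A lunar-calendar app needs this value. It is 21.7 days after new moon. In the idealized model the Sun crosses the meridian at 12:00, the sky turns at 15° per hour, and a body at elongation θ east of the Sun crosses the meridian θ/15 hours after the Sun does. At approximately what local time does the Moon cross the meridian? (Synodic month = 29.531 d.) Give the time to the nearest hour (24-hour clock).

06:00

The Moon has covered 21.7/29.531 of its cycle, so θ ≈ 360° × 21.7/29.531 = 264.5°.
The Moon trails the Sun by θ/15 = 264.5/15 ≈ 17.64 hours.
12:00 + 17.64 h ≈ 05:38 → 06:00 to the nearest hour.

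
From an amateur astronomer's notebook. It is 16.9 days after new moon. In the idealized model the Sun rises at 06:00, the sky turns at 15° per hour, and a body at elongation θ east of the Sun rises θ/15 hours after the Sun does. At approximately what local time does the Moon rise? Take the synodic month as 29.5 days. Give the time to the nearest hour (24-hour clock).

20:00

The Moon has covered 16.9/29.5 of its cycle, so θ ≈ 360° × 16.9/29.5 = 206.2°.
Delay after the Sun = 206.2° / (15°/h) ≈ 13.75 h.
06:00 + 13.75 h ≈ 19:45 → 20:00 to the nearest hour.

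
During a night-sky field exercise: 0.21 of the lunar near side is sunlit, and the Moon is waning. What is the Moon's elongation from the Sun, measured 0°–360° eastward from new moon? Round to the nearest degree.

305°

cos θ = 1 − 2f = 0.580, giving a principal value of 54.5°.
Since the Moon is past full (waning), take the reflex angle: θ = 360° − 54.5° = 305.5°.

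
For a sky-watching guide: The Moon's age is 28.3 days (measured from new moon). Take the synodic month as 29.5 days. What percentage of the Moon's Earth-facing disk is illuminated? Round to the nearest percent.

Elongation θ = 360° × 28.3/29.5 ≈ 345.4°.
With cos θ = 0.968, the lit fraction is (1 − 0.968)/2 ≈ 0.016, so 2%.

2%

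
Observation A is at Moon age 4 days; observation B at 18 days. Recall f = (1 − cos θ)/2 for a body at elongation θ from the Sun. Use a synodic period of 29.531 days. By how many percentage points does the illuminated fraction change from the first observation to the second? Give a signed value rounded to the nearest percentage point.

First observation: θ = 360°·4/29.531 = 48.8°, so f = 0.170.
Second observation: θ = 219.4°, f = 0.886.
Δf = 0.886 − 0.170 = +0.716, i.e. +72 pp.

+72 percentage points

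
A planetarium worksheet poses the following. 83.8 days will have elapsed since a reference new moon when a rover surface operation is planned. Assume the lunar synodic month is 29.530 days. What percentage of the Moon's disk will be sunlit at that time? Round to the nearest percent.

24%

83.8 d spans 2 complete synodic months (2 × 29.530 = 59.06 d) plus 24.74 d.
The Moon has covered 24.74/29.530 of its cycle, so θ ≈ 360° × 24.74/29.530 = 301.6°.
Illuminated fraction = (1 − cos 301.6°)/2 = (1 − 0.524)/2 ≈ 0.238, so 24%.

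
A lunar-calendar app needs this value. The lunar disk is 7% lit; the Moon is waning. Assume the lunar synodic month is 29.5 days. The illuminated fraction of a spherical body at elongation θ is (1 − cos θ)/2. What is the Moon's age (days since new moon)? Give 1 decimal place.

Invert f = (1 − cos θ)/2 to get cos θ = 1 − 2(0.07) = 0.860, hence θ₀ = arccos 0.860 = 30.7°.
Since the Moon is past full (waning), take the reflex angle: θ = 360° − 30.7° = 329.3°.
That fraction of the synodic month is 329.3/360 × 29.5 d ≈ 26.99 d.

27.0 days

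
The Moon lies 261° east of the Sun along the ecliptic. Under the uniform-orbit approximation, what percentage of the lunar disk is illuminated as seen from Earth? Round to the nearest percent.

f = (1 − cos 261°)/2 = (1 − (-0.156))/2 ≈ 0.578, i.e. 58%.

58%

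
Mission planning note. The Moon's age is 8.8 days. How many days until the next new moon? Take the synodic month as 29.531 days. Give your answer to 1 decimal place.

One full lunation from the last new moon is 29.531 d; remaining = 29.531 − 8.8 = 20.731 d.

20.7 days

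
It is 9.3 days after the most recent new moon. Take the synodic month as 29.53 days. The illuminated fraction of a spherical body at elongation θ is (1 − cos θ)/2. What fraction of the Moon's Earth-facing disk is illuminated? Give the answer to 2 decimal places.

The Moon has covered 9.3/29.53 of its cycle, so θ ≈ 360° × 9.3/29.53 = 113.4°.
With cos θ = (-0.397), the lit fraction is (1 − (-0.397))/2 ≈ 0.698.

0.70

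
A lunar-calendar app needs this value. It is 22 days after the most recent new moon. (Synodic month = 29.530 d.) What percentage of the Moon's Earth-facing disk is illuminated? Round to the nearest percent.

The Moon has covered 22/29.530 of its cycle, so θ ≈ 360° × 22/29.530 = 268.2°.
Illuminated fraction = (1 − cos 268.2°)/2 = (1 − (-0.031))/2 ≈ 0.516, so 52%.

52%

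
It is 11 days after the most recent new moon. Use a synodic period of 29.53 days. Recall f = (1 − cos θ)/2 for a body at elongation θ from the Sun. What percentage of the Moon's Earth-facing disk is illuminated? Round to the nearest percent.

85%

The Moon has covered 11/29.53 of its cycle, so θ ≈ 360° × 11/29.53 = 134.1°.
cos 134.1° = (-0.696), so f = (1 − (-0.696))/2 = 0.848, so 85%.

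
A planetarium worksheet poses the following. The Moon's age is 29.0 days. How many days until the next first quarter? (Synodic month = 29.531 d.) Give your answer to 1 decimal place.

7.9 days

First quarter occurs at elongation 90°, i.e. at age 29.531 × 90/360 = 7.383 d.
This lunation's first quarter (7.383 d) has passed, so add one period: 36.914 − 29.0 = 7.914 days.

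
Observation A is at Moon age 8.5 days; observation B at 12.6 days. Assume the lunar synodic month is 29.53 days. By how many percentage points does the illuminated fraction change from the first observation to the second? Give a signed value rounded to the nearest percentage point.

θ₁ = 360° × 8.5/29.53 = 103.6°, f₁ = (1 − cos θ₁)/2 = 0.618.
θ₂ = 360° × 12.6/29.53 = 153.6°, f₂ = (1 − cos θ₂)/2 = 0.948.
Change = f₂ − f₁ = +0.330 → +33 percentage points.

+33 pp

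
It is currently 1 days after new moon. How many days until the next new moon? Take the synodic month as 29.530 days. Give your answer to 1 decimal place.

28.5 days

The next new moon completes the synodic month: 29.530 − 1 = 28.530 days.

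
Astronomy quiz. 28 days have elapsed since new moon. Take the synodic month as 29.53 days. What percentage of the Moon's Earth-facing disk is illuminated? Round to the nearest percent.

3%

Elongation θ = 360° × 28/29.53 ≈ 341.3°.
cos 341.3° = 0.947, so f = (1 − 0.947)/2 = 0.026, so 3%.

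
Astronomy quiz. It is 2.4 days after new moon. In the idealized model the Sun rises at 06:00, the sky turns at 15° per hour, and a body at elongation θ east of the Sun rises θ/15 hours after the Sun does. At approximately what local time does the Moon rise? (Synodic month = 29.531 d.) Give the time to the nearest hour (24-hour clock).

Elongation θ = 360° × 2.4/29.531 ≈ 29.3°.
The Moon trails the Sun by θ/15 = 29.3/15 ≈ 1.95 hours.
06:00 + 1.95 h ≈ 07:57 → 08:00 to the nearest hour.

08:00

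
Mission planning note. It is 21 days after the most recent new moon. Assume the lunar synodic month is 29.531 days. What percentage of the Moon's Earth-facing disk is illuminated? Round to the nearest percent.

62%

The Moon has covered 21/29.531 of its cycle, so θ ≈ 360° × 21/29.531 = 256.0°.
With cos θ = (-0.242), the lit fraction is (1 − (-0.242))/2 ≈ 0.621, so 62%.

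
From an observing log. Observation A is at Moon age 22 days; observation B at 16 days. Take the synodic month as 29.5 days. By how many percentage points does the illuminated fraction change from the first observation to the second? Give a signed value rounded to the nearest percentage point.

+47 percentage points

First observation: θ = 360°·22/29.5 = 268.5°, so f = 0.513.
Second observation: θ = 195.3°, f = 0.982.
Δf = 0.982 − 0.513 = +0.469, i.e. +47 pp.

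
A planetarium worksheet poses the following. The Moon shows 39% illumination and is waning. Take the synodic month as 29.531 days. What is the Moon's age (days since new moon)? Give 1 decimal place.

Invert f = (1 − cos θ)/2 to get cos θ = 1 − 2(0.39) = 0.220, hence θ₀ = arccos 0.220 = 77.3°.
Waning ⇒ past full, so θ = 360° − 77.3° = 282.7°.
At 360°/29.531 d per day, 282.7° corresponds to 23.19 days.

23.2 days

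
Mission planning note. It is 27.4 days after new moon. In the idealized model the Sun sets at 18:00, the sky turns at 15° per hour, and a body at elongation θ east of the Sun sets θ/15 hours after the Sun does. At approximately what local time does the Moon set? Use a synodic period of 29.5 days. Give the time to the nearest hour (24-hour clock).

16:00

The Moon has covered 27.4/29.5 of its cycle, so θ ≈ 360° × 27.4/29.5 = 334.4°.
Delay after the Sun = 334.4° / (15°/h) ≈ 22.29 h.
18:00 + 22.29 h ≈ 16:17 → 16:00 to the nearest hour.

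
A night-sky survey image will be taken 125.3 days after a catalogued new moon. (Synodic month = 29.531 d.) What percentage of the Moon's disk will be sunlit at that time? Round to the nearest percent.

125.3 d spans 4 complete synodic months (4 × 29.531 = 118.12 d) plus 7.18 d.
The Moon has covered 7.18/29.531 of its cycle, so θ ≈ 360° × 7.18/29.531 = 87.5°.
With cos θ = 0.044, the lit fraction is (1 − 0.044)/2 ≈ 0.478, so 48%.

48%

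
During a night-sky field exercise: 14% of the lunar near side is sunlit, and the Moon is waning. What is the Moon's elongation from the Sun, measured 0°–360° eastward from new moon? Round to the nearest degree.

From f = (1 − cos θ)/2: cos θ = 1 − 2×0.14 = 0.720; arccos → 43.9°.
A waning Moon lies in 180°–360°, so θ = 360° − 43.9° = 316.1°.

316°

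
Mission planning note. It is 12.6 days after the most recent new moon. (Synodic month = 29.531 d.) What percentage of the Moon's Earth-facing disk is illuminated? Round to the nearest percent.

95%

Elongation θ = 360° × 12.6/29.531 ≈ 153.6°.
cos 153.6° = (-0.896), so f = (1 − (-0.896))/2 = 0.948, so 95%.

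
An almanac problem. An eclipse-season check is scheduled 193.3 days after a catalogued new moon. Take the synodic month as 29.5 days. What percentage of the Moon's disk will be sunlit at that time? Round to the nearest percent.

97%

193.3 d spans 6 complete synodic months (6 × 29.5 = 177.00 d) plus 16.30 d.
Phase angle: θ = 360°·(16.30 d)/(29.5 d) = 198.9°.
cos 198.9° = (-0.946), so f = (1 − (-0.946))/2 = 0.973, so 97%.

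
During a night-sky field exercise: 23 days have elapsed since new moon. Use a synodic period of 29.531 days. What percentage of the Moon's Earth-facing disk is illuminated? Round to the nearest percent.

Phase angle: θ = 360°·(23 d)/(29.531 d) = 280.4°.
Illuminated fraction = (1 − cos 280.4°)/2 = (1 − 0.180)/2 ≈ 0.410, so 41%.

41%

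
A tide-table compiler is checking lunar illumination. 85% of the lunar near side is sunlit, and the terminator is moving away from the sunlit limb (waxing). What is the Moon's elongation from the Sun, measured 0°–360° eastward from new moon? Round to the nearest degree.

134°

cos θ = 1 − 2f = -0.700, giving a principal value of 134.4°.
Before full moon the principal value applies: θ = 134.4°.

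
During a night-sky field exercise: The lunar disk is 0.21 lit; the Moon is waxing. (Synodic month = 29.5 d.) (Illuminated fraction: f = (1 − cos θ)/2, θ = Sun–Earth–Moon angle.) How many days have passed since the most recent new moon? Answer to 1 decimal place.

Invert f = (1 − cos θ)/2 to get cos θ = 1 − 2(0.21) = 0.580, hence θ₀ = arccos 0.580 = 54.5°.
The Moon is waxing (0°–180°), so θ = 54.5° directly.
Age = 29.5 × 54.5°/360° ≈ 4.47 days.

4.5 days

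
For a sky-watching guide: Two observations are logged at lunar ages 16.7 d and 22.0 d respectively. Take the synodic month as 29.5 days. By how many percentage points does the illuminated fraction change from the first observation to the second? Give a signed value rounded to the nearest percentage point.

First observation: θ = 360°·16.7/29.5 = 203.8°, so f = 0.957.
Second observation: θ = 268.5°, f = 0.513.
Δf = 0.513 − 0.957 = -0.444, i.e. -44 pp.

-44 percentage points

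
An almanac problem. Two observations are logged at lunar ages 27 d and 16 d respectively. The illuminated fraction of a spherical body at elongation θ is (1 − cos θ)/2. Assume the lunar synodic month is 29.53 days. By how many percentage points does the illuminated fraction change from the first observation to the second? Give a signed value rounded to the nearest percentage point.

First observation: θ = 360°·27/29.53 = 329.2°, so f = 0.071.
Second observation: θ = 195.1°, f = 0.983.
Δf = 0.983 − 0.071 = +0.912, i.e. +91 pp.

+91 percentage points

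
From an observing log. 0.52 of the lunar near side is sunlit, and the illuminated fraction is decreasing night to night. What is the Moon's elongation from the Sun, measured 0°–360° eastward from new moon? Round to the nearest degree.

268°

Invert f = (1 − cos θ)/2 to get cos θ = 1 − 2(0.52) = -0.040, hence θ₀ = arccos -0.040 = 92.3°.
Since the Moon is past full (waning), take the reflex angle: θ = 360° − 92.3° = 267.7°.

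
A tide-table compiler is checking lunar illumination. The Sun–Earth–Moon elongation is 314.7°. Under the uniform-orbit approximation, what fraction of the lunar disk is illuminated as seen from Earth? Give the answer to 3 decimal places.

0.148

cos 314.7° = 0.703, so f = (1 − 0.703)/2 = 0.148.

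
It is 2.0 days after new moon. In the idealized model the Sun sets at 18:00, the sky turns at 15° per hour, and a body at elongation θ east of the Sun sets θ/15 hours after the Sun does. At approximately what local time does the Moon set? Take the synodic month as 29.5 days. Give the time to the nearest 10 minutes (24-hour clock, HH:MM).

The Moon has covered 2.0/29.5 of its cycle, so θ ≈ 360° × 2.0/29.5 = 24.4°.
At 15° of sky rotation per hour, 24.4° corresponds to a 1.63 h lag.
18:00 + 1.627 h ≈ 19:38 → 19:40 to the nearest ten minutes.

19:40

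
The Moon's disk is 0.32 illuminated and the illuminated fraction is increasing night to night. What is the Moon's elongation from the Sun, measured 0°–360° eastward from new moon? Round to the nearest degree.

cos θ = 1 − 2f = 0.360, giving a principal value of 68.9°.
Before full moon the principal value applies: θ = 68.9°.

69°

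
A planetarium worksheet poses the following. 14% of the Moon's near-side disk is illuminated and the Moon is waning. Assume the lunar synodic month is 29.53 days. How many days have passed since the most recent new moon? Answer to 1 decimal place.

From f = (1 − cos θ)/2: cos θ = 1 − 2×0.14 = 0.720; arccos → 43.9°.
A waning Moon lies in 180°–360°, so θ = 360° − 43.9° = 316.1°.
Age = 29.53 × 316.1°/360° ≈ 25.93 days.

25.9 days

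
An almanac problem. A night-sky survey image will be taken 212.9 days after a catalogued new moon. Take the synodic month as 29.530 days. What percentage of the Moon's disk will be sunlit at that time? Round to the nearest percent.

37%

212.9/29.530 = 7.210 lunations, so 7 complete cycles and 6.19 d into the next.
Elongation θ = 360° × 6.19/29.530 ≈ 75.5°.
Illuminated fraction = (1 − cos 75.5°)/2 = (1 − 0.251)/2 ≈ 0.374, so 37%.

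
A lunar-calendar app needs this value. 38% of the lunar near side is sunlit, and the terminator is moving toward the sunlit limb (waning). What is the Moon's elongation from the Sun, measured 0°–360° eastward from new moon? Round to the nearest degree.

284°

Invert f = (1 − cos θ)/2 to get cos θ = 1 − 2(0.38) = 0.240, hence θ₀ = arccos 0.240 = 76.1°.
A waning Moon lies in 180°–360°, so θ = 360° − 76.1° = 283.9°.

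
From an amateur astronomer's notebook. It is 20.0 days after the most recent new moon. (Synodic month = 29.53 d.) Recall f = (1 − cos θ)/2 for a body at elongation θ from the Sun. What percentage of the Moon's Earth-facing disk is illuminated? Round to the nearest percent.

72%

Elongation θ = 360° × 20.0/29.53 ≈ 243.8°.
cos 243.8° = (-0.441), so f = (1 − (-0.441))/2 = 0.721, so 72%.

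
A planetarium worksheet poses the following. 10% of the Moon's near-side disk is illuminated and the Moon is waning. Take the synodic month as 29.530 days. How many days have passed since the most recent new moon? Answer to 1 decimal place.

26.5 days

cos θ = 1 − 2f = 0.800, giving a principal value of 36.9°.
A waning Moon lies in 180°–360°, so θ = 360° − 36.9° = 323.1°.
At 360°/29.530 d per day, 323.1° corresponds to 26.51 days.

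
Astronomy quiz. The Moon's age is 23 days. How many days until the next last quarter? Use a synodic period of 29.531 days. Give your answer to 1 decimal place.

Last quarter is 0.75 of the way through the cycle: age 0.75 × 29.531 = 22.148 d.
Already past this cycle's last quarter; the next is at 22.148 + 29.531 = 51.679 d, so 51.679 − 23 = 28.679 days.

28.7 days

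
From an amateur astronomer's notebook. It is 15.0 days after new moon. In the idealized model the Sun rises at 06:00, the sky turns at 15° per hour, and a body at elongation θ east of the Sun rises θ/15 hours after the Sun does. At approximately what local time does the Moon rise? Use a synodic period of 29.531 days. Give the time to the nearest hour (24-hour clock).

Phase angle: θ = 360°·(15.0 d)/(29.531 d) = 182.9°.
Delay after the Sun = 182.9° / (15°/h) ≈ 12.19 h.
06:00 + 12.19 h ≈ 18:11 → 18:00 to the nearest hour.

18:00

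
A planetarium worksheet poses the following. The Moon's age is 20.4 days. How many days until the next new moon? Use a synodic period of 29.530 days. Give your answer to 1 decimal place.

The next new moon completes the synodic month: 29.530 − 20.4 = 9.130 days.

9.1 days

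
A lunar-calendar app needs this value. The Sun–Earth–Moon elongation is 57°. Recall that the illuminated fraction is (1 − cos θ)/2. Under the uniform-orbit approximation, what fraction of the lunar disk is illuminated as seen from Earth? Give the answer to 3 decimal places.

f = (1 − cos 57°)/2 = (1 − 0.545)/2 ≈ 0.228.

0.228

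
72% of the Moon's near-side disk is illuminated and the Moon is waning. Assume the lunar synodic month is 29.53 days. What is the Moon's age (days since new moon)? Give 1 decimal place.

20.0 days

Invert f = (1 − cos θ)/2 to get cos θ = 1 − 2(0.72) = -0.440, hence θ₀ = arccos -0.440 = 116.1°.
Since the Moon is past full (waning), take the reflex angle: θ = 360° − 116.1° = 243.9°.
At 360°/29.53 d per day, 243.9° corresponds to 20.01 days.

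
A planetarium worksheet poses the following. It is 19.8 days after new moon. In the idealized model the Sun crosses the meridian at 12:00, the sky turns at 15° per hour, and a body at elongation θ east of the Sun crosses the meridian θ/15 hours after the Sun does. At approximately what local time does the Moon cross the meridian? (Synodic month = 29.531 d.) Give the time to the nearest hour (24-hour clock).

Elongation θ = 360° × 19.8/29.531 ≈ 241.4°.
Delay after the Sun = 241.4° / (15°/h) ≈ 16.09 h.
12:00 + 16.09 h ≈ 04:05 → 04:00 to the nearest hour.

04:00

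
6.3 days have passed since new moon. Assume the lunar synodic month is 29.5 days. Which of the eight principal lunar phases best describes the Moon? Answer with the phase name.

θ ≈ 360° × 6.3/29.5 = 77°, which falls in the first quarter sector.

first quarter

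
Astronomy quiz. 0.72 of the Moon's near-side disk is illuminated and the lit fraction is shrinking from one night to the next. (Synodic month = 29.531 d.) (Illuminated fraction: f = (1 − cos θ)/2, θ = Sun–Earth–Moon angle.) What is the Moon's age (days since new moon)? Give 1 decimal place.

20.0 days

Invert f = (1 − cos θ)/2 to get cos θ = 1 − 2(0.72) = -0.440, hence θ₀ = arccos -0.440 = 116.1°.
Since the Moon is past full (waning), take the reflex angle: θ = 360° − 116.1° = 243.9°.
Age = 29.531 × 243.9°/360° ≈ 20.01 days.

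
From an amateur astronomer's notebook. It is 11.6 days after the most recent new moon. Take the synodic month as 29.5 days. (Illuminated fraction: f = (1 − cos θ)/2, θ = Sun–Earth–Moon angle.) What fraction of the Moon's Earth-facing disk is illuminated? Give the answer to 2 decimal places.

The Moon has covered 11.6/29.5 of its cycle, so θ ≈ 360° × 11.6/29.5 = 141.6°.
cos 141.6° = (-0.783), so f = (1 − (-0.783))/2 = 0.892.

0.89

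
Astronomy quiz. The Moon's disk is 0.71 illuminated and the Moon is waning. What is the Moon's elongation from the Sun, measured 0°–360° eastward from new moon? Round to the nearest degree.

245°

cos θ = 1 − 2f = -0.420, giving a principal value of 114.8°.
Since the Moon is past full (waning), take the reflex angle: θ = 360° − 114.8° = 245.2°.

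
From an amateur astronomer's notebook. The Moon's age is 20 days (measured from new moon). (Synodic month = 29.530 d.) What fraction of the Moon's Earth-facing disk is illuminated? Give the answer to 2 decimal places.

0.72

The Moon has covered 20/29.530 of its cycle, so θ ≈ 360° × 20/29.530 = 243.8°.
With cos θ = (-0.441), the lit fraction is (1 − (-0.441))/2 ≈ 0.721.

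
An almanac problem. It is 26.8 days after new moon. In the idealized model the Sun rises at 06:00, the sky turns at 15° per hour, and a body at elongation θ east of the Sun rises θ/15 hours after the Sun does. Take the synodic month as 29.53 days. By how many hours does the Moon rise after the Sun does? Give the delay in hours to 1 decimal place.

Elongation θ = 360° × 26.8/29.53 ≈ 326.7°.
At 15° of sky rotation per hour, 326.7° corresponds to a 21.78 h lag.
So the Moon rises 21.78 h after the Sun.

21.8 h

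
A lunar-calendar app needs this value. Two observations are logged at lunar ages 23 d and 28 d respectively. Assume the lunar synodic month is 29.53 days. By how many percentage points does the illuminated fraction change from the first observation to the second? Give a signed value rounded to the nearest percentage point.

-38 pp

First observation: θ = 360°·23/29.53 = 280.4°, so f = 0.410.
Second observation: θ = 341.3°, f = 0.026.
Δf = 0.026 − 0.410 = -0.384, i.e. -38 pp.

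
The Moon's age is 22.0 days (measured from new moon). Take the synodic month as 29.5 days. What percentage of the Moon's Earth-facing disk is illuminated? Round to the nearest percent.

The Moon has covered 22.0/29.5 of its cycle, so θ ≈ 360° × 22.0/29.5 = 268.5°.
With cos θ = (-0.027), the lit fraction is (1 − (-0.027))/2 ≈ 0.513, so 51%.

51%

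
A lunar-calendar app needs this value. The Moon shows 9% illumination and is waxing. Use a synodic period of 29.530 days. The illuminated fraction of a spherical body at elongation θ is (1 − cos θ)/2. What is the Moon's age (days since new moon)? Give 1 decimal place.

2.9 days

cos θ = 1 − 2f = 0.820, giving a principal value of 34.9°.
The Moon is waxing (0°–180°), so θ = 34.9° directly.
That fraction of the synodic month is 34.9/360 × 29.530 d ≈ 2.86 d.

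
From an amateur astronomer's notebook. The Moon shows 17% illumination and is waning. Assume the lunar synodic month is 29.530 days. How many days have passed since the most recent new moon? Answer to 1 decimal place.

Invert f = (1 − cos θ)/2 to get cos θ = 1 − 2(0.17) = 0.660, hence θ₀ = arccos 0.660 = 48.7°.
Waning ⇒ past full, so θ = 360° − 48.7° = 311.3°.
That fraction of the synodic month is 311.3/360 × 29.530 d ≈ 25.54 d.

25.5 days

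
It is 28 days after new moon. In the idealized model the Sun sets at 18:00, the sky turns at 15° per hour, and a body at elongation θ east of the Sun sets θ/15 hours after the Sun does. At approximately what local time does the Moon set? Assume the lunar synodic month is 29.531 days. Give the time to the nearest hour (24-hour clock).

Phase angle: θ = 360°·(28 d)/(29.531 d) = 341.3°.
At 15° of sky rotation per hour, 341.3° corresponds to a 22.76 h lag.
18:00 + 22.76 h ≈ 16:45 → 17:00 to the nearest hour.

17:00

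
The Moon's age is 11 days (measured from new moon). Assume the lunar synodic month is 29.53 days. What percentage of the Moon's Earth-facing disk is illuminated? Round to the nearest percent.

Elongation θ = 360° × 11/29.53 ≈ 134.1°.
cos 134.1° = (-0.696), so f = (1 − (-0.696))/2 = 0.848, so 85%.

85%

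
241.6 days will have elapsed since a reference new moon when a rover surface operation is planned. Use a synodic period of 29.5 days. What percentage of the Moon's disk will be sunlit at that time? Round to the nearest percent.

241.6/29.5 = 8.190 lunations, so 8 complete cycles and 5.60 d into the next.
The Moon has covered 5.60/29.5 of its cycle, so θ ≈ 360° × 5.60/29.5 = 68.3°.
With cos θ = 0.369, the lit fraction is (1 − 0.369)/2 ≈ 0.315, so 32%.

32%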